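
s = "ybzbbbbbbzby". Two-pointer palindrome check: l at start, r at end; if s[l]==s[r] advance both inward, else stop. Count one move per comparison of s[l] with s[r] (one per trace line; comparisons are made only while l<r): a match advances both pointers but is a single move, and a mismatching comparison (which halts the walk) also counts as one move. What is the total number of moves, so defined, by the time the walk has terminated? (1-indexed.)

6 moves

l=1 r=12: 'y'=='y', l++,r--
l=2 r=11: 'b'=='b', l++,r--
l=3 r=10: 'z'=='z', l++,r--
l=4 r=9: 'b'=='b', l++,r--
l=5 r=8: 'b'=='b', l++,r--
l=6 r=7: 'b'=='b', l++,r--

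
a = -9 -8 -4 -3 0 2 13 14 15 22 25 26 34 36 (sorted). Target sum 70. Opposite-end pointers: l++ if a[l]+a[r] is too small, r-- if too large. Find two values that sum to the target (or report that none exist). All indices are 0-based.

[0,13] -9+36=27 <70 → l++
[1,13] -8+36=28 <70 → l++
[2,13] -4+36=32 <70 → l++
[3,13] -3+36=33 <70 → l++
[4,13] 0+36=36 <70 → l++
[5,13] 2+36=38 <70 → l++
[6,13] 13+36=49 <70 → l++
[7,13] 14+36=50 <70 → l++
[8,13] 15+36=51 <70 → l++
[9,13] 22+36=58 <70 → l++
[10,13] 25+36=61 <70 → l++
[11,13] 26+36=62 <70 → l++
[12,13] 34+36=70 → found

(34, 36)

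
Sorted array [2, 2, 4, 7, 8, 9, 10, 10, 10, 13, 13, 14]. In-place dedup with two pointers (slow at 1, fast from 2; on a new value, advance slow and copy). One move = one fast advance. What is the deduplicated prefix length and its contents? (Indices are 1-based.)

(s=1,f=2) a[fast]=2=a[slow] dup → fast++
(s=1,f=3) a[fast]=4≠a[slow]=2 write a[2]=4 → slow++,fast++
(s=2,f=4) a[fast]=7≠a[slow]=4 write a[3]=7 → slow++,fast++
(s=3,f=5) a[fast]=8≠a[slow]=7 write a[4]=8 → slow++,fast++
(s=4,f=6) a[fast]=9≠a[slow]=8 write a[5]=9 → slow++,fast++
(s=5,f=7) a[fast]=10≠a[slow]=9 write a[6]=10 → slow++,fast++
(s=6,f=8) a[fast]=10=a[slow] dup → fast++
(s=6,f=9) a[fast]=10=a[slow] dup → fast++
(s=6,f=10) a[fast]=13≠a[slow]=10 write a[7]=13 → slow++,fast++
(s=7,f=11) a[fast]=13=a[slow] dup → fast++
(s=7,f=12) a[fast]=14≠a[slow]=13 write a[8]=14 → slow++,fast++

length 8; prefix = [2, 4, 7, 8, 9, 10, 13, 14]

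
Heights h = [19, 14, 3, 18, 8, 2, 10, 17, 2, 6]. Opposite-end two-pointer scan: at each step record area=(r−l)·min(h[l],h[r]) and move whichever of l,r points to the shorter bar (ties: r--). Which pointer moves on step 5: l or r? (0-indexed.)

[0,9] min(19,6)*9=54 best=54 * → r--
[0,8] min(19,2)*8=16 best=54 → r--
[0,7] min(19,17)*7=119 best=119 * → r--
[0,6] min(19,10)*6=60 best=119 → r--
[0,5] min(19,2)*5=10 best=119 → r--

r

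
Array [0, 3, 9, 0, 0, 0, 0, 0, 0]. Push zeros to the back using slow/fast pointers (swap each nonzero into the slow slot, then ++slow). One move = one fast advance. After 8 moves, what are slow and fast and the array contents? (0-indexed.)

(s=0,f=0) a[fast]=0 → fast++
(s=0,f=1) a[fast]=3≠0 swap→a[0]=3 → slow++,fast++
(s=1,f=2) a[fast]=9≠0 swap→a[1]=9 → slow++,fast++
(s=2,f=3) a[fast]=0 → fast++
(s=2,f=4) a[fast]=0 → fast++
(s=2,f=5) a[fast]=0 → fast++
(s=2,f=6) a[fast]=0 → fast++
(s=2,f=7) a[fast]=0 → fast++

slow=2, fast=8, a=[3, 9, 0, 0, 0, 0, 0, 0, 0]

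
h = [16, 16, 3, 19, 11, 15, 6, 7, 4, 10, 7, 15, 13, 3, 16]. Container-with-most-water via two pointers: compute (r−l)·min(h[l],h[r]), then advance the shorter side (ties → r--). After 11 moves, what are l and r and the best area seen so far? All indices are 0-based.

l=0, r=3, best area=224

l=0 r=14: min(16,16)*14=224 best=224 *, r--
l=0 r=13: min(16,3)*13=39 best=224, r--
l=0 r=12: min(16,13)*12=156 best=224, r--
l=0 r=11: min(16,15)*11=165 best=224, r--
l=0 r=10: min(16,7)*10=70 best=224, r--
l=0 r=9: min(16,10)*9=90 best=224, r--
l=0 r=8: min(16,4)*8=32 best=224, r--
l=0 r=7: min(16,7)*7=49 best=224, r--
l=0 r=6: min(16,6)*6=36 best=224, r--
l=0 r=5: min(16,15)*5=75 best=224, r--
l=0 r=4: min(16,11)*4=44 best=224, r--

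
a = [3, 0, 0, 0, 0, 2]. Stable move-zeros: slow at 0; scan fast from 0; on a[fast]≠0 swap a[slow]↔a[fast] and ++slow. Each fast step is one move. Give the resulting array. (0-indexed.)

[3, 2, 0, 0, 0, 0]

(s=0,f=0) a[fast]=3≠0 swap→a[0]=3 → slow++,fast++
(s=1,f=1) a[fast]=0 → fast++
(s=1,f=2) a[fast]=0 → fast++
(s=1,f=3) a[fast]=0 → fast++
(s=1,f=4) a[fast]=0 → fast++
(s=1,f=5) a[fast]=2≠0 swap→a[1]=2 → slow++,fast++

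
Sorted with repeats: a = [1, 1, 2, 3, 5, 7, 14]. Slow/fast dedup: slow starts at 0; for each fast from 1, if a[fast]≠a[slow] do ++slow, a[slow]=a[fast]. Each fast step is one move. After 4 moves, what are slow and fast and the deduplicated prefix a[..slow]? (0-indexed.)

(s=0,f=1) a[fast]=1=a[slow] dup → fast++
(s=0,f=2) a[fast]=2≠a[slow]=1 write a[1]=2 → slow++,fast++
(s=1,f=3) a[fast]=3≠a[slow]=2 write a[2]=3 → slow++,fast++
(s=2,f=4) a[fast]=5≠a[slow]=3 write a[3]=5 → slow++,fast++

slow=3, fast=5, prefix=[1, 2, 3, 5]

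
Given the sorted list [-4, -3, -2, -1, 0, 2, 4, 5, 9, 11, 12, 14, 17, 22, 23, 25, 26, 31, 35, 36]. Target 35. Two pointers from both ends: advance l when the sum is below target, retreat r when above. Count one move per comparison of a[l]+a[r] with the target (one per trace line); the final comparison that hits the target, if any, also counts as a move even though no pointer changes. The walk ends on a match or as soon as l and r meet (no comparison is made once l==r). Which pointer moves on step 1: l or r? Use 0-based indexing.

l

l=0 r=19: -4+36=32 <35, l++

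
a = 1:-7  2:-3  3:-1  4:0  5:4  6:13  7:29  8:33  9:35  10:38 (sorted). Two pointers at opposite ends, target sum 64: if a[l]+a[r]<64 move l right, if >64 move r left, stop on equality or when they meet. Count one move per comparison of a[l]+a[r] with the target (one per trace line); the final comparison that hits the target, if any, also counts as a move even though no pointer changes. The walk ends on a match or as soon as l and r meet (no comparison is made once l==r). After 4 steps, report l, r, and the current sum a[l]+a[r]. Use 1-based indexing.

l=1 r=10: -7+38=31 <64, l++
l=2 r=10: -3+38=35 <64, l++
l=3 r=10: -1+38=37 <64, l++
l=4 r=10: 0+38=38 <64, l++

l=5, r=10, sum=42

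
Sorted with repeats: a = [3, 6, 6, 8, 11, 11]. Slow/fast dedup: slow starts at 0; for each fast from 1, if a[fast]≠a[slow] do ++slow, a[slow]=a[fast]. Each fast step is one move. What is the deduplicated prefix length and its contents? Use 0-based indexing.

(s=0,f=1) a[fast]=6≠a[slow]=3 write a[1]=6 → slow++,fast++
(s=1,f=2) a[fast]=6=a[slow] dup → fast++
(s=1,f=3) a[fast]=8≠a[slow]=6 write a[2]=8 → slow++,fast++
(s=2,f=4) a[fast]=11≠a[slow]=8 write a[3]=11 → slow++,fast++
(s=3,f=5) a[fast]=11=a[slow] dup → fast++

length 4; prefix = [3, 6, 8, 11]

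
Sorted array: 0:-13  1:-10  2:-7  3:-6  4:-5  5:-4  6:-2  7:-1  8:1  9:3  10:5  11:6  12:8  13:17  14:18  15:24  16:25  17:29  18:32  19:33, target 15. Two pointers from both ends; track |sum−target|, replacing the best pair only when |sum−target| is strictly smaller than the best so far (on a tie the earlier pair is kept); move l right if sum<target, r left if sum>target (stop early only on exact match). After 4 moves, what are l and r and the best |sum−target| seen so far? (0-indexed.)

l=0 r=19: -13+33=20 d=5 *, r--
l=0 r=18: -13+32=19 d=4 *, r--
l=0 r=17: -13+29=16 d=1 *, r--
l=0 r=16: -13+25=12 d=3, l++

l=1, r=16, best |Δ|=1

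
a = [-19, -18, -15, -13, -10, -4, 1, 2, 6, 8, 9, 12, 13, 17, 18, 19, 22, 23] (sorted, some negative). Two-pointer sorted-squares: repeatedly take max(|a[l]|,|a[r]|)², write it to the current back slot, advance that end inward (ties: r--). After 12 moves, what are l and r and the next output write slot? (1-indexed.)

l=6, r=11, next write slot=6

[1,18] |-19|<=|23| out[18]=529 → r--
[1,17] |-19|<=|22| out[17]=484 → r--
[1,16] |-19|<=|19| out[16]=361 → r--
[1,15] |-19|>|18| out[15]=361 → l++
[2,15] |-18|<=|18| out[14]=324 → r--
[2,14] |-18|>|17| out[13]=324 → l++
[3,14] |-15|<=|17| out[12]=289 → r--
[3,13] |-15|>|13| out[11]=225 → l++
[4,13] |-13|<=|13| out[10]=169 → r--
[4,12] |-13|>|12| out[9]=169 → l++
[5,12] |-10|<=|12| out[8]=144 → r--
[5,11] |-10|>|9| out[7]=100 → l++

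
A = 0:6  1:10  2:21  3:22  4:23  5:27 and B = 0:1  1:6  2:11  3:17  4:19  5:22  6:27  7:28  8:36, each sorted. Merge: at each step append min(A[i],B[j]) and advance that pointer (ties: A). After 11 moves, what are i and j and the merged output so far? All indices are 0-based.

i=0 j=0: A[i]=6>B[j]=1 take 1, j++
i=0 j=1: A[i]=6<=B[j]=6 take 6, i++
i=1 j=1: A[i]=10>B[j]=6 take 6, j++
i=1 j=2: A[i]=10<=B[j]=11 take 10, i++
i=2 j=2: A[i]=21>B[j]=11 take 11, j++
i=2 j=3: A[i]=21>B[j]=17 take 17, j++
i=2 j=4: A[i]=21>B[j]=19 take 19, j++
i=2 j=5: A[i]=21<=B[j]=22 take 21, i++
i=3 j=5: A[i]=22<=B[j]=22 take 22, i++
i=4 j=5: A[i]=23>B[j]=22 take 22, j++
i=4 j=6: A[i]=23<=B[j]=27 take 23, i++

i=5, j=6, merged so far=[1, 6, 6, 10, 11, 17, 19, 21, 22, 22, 23]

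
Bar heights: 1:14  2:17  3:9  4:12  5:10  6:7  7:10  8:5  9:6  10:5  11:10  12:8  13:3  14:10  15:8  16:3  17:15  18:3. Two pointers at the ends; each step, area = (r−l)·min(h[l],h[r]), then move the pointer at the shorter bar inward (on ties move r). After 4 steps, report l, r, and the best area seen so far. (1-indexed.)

l=1 r=18: min(14,3)*17=51 best=51 *, r--
l=1 r=17: min(14,15)*16=224 best=224 *, l++
l=2 r=17: min(17,15)*15=225 best=225 *, r--
l=2 r=16: min(17,3)*14=42 best=225, r--

l=2, r=15, best area=225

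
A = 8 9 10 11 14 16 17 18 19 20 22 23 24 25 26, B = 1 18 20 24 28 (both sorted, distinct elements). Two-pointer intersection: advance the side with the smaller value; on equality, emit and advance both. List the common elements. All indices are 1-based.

i=1 j=1: 8>1, j++
i=1 j=2: 8<18, i++
i=2 j=2: 9<18, i++
i=3 j=2: 10<18, i++
i=4 j=2: 11<18, i++
i=5 j=2: 14<18, i++
i=6 j=2: 16<18, i++
i=7 j=2: 17<18, i++
i=8 j=2: 18==18 emit, i++,j++
i=9 j=3: 19<20, i++
i=10 j=3: 20==20 emit, i++,j++
i=11 j=4: 22<24, i++
i=12 j=4: 23<24, i++
i=13 j=4: 24==24 emit, i++,j++
i=14 j=5: 25<28, i++
i=15 j=5: 26<28, i++

intersection = [18, 20, 24]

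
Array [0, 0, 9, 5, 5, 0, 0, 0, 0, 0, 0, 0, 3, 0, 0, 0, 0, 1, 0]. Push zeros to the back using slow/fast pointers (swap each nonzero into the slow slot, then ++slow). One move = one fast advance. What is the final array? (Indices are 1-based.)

slow=1 fast=1: a[fast]=0, fast++
slow=1 fast=2: a[fast]=0, fast++
slow=1 fast=3: a[fast]=9≠0 swap→a[1]=9, slow++,fast++
slow=2 fast=4: a[fast]=5≠0 swap→a[2]=5, slow++,fast++
slow=3 fast=5: a[fast]=5≠0 swap→a[3]=5, slow++,fast++
slow=4 fast=6: a[fast]=0, fast++
slow=4 fast=7: a[fast]=0, fast++
slow=4 fast=8: a[fast]=0, fast++
slow=4 fast=9: a[fast]=0, fast++
slow=4 fast=10: a[fast]=0, fast++
slow=4 fast=11: a[fast]=0, fast++
slow=4 fast=12: a[fast]=0, fast++
slow=4 fast=13: a[fast]=3≠0 swap→a[4]=3, slow++,fast++
slow=5 fast=14: a[fast]=0, fast++
slow=5 fast=15: a[fast]=0, fast++
slow=5 fast=16: a[fast]=0, fast++
slow=5 fast=17: a[fast]=0, fast++
slow=5 fast=18: a[fast]=1≠0 swap→a[5]=1, slow++,fast++
slow=6 fast=19: a[fast]=0, fast++

[9, 5, 5, 3, 1, 0, 0, 0, 0, 0, 0, 0, 0, 0, 0, 0, 0, 0, 0]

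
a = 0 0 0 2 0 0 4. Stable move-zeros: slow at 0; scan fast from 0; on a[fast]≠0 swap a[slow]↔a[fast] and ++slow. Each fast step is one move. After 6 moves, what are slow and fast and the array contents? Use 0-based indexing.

(s=0,f=0) a[fast]=0 → fast++
(s=0,f=1) a[fast]=0 → fast++
(s=0,f=2) a[fast]=0 → fast++
(s=0,f=3) a[fast]=2≠0 swap→a[0]=2 → slow++,fast++
(s=1,f=4) a[fast]=0 → fast++
(s=1,f=5) a[fast]=0 → fast++

slow=1, fast=6, a=[2, 0, 0, 0, 0, 0, 4]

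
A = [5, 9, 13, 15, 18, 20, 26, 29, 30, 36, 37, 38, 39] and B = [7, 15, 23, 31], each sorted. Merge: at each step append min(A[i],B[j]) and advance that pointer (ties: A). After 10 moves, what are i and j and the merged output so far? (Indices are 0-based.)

i=7, j=3, merged so far=[5, 7, 9, 13, 15, 15, 18, 20, 23, 26]

[i=0,j=0] A[i]=5<=B[j]=7 take 5 → i++
[i=1,j=0] A[i]=9>B[j]=7 take 7 → j++
[i=1,j=1] A[i]=9<=B[j]=15 take 9 → i++
[i=2,j=1] A[i]=13<=B[j]=15 take 13 → i++
[i=3,j=1] A[i]=15<=B[j]=15 take 15 → i++
[i=4,j=1] A[i]=18>B[j]=15 take 15 → j++
[i=4,j=2] A[i]=18<=B[j]=23 take 18 → i++
[i=5,j=2] A[i]=20<=B[j]=23 take 20 → i++
[i=6,j=2] A[i]=26>B[j]=23 take 23 → j++
[i=6,j=3] A[i]=26<=B[j]=31 take 26 → i++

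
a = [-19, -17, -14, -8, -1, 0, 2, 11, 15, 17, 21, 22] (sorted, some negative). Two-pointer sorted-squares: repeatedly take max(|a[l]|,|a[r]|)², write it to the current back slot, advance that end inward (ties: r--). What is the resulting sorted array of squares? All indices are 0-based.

[0, 1, 4, 64, 121, 196, 225, 289, 289, 361, 441, 484]

[0,11] |-19|<=|22| out[11]=484 → r--
[0,10] |-19|<=|21| out[10]=441 → r--
[0,9] |-19|>|17| out[9]=361 → l++
[1,9] |-17|<=|17| out[8]=289 → r--
[1,8] |-17|>|15| out[7]=289 → l++
[2,8] |-14|<=|15| out[6]=225 → r--
[2,7] |-14|>|11| out[5]=196 → l++
[3,7] |-8|<=|11| out[4]=121 → r--
[3,6] |-8|>|2| out[3]=64 → l++
[4,6] |-1|<=|2| out[2]=4 → r--
[4,5] |-1|>|0| out[1]=1 → l++
[5,5] |0|<=|0| out[0]=0 → r--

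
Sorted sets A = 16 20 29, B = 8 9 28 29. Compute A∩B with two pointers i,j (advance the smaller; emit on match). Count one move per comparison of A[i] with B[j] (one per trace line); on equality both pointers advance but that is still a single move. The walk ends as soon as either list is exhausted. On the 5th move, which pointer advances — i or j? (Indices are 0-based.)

j

i=0 j=0: 16>8, j++
i=0 j=1: 16>9, j++
i=0 j=2: 16<28, i++
i=1 j=2: 20<28, i++
i=2 j=2: 29>28, j++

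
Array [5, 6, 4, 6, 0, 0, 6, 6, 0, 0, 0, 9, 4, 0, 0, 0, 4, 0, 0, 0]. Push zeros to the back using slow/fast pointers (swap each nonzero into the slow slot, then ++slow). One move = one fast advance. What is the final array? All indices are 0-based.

(s=0,f=0) a[fast]=5≠0 swap→a[0]=5 → slow++,fast++
(s=1,f=1) a[fast]=6≠0 swap→a[1]=6 → slow++,fast++
(s=2,f=2) a[fast]=4≠0 swap→a[2]=4 → slow++,fast++
(s=3,f=3) a[fast]=6≠0 swap→a[3]=6 → slow++,fast++
(s=4,f=4) a[fast]=0 → fast++
(s=4,f=5) a[fast]=0 → fast++
(s=4,f=6) a[fast]=6≠0 swap→a[4]=6 → slow++,fast++
(s=5,f=7) a[fast]=6≠0 swap→a[5]=6 → slow++,fast++
(s=6,f=8) a[fast]=0 → fast++
(s=6,f=9) a[fast]=0 → fast++
(s=6,f=10) a[fast]=0 → fast++
(s=6,f=11) a[fast]=9≠0 swap→a[6]=9 → slow++,fast++
(s=7,f=12) a[fast]=4≠0 swap→a[7]=4 → slow++,fast++
(s=8,f=13) a[fast]=0 → fast++
(s=8,f=14) a[fast]=0 → fast++
(s=8,f=15) a[fast]=0 → fast++
(s=8,f=16) a[fast]=4≠0 swap→a[8]=4 → slow++,fast++
(s=9,f=17) a[fast]=0 → fast++
(s=9,f=18) a[fast]=0 → fast++
(s=9,f=19) a[fast]=0 → fast++

[5, 6, 4, 6, 6, 6, 9, 4, 4, 0, 0, 0, 0, 0, 0, 0, 0, 0, 0, 0]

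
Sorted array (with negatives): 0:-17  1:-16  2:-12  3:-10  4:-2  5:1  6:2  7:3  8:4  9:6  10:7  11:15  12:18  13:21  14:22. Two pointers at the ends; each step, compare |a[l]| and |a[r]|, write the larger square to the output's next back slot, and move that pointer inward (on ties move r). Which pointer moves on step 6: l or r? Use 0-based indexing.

r

l=0 r=14: |-17|<=|22| out[14]=484, r--
l=0 r=13: |-17|<=|21| out[13]=441, r--
l=0 r=12: |-17|<=|18| out[12]=324, r--
l=0 r=11: |-17|>|15| out[11]=289, l++
l=1 r=11: |-16|>|15| out[10]=256, l++
l=2 r=11: |-12|<=|15| out[9]=225, r--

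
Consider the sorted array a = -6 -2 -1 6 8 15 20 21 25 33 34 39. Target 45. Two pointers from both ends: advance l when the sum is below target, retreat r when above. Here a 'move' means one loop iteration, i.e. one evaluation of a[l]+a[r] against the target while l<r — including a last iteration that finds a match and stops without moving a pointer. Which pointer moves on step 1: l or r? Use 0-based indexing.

l

l=0 r=11: -6+39=33 <45, l++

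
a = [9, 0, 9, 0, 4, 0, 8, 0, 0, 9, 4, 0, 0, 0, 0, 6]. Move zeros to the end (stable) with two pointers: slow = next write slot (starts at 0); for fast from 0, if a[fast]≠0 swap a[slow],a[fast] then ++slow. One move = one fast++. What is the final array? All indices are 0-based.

(s=0,f=0) a[fast]=9≠0 swap→a[0]=9 → slow++,fast++
(s=1,f=1) a[fast]=0 → fast++
(s=1,f=2) a[fast]=9≠0 swap→a[1]=9 → slow++,fast++
(s=2,f=3) a[fast]=0 → fast++
(s=2,f=4) a[fast]=4≠0 swap→a[2]=4 → slow++,fast++
(s=3,f=5) a[fast]=0 → fast++
(s=3,f=6) a[fast]=8≠0 swap→a[3]=8 → slow++,fast++
(s=4,f=7) a[fast]=0 → fast++
(s=4,f=8) a[fast]=0 → fast++
(s=4,f=9) a[fast]=9≠0 swap→a[4]=9 → slow++,fast++
(s=5,f=10) a[fast]=4≠0 swap→a[5]=4 → slow++,fast++
(s=6,f=11) a[fast]=0 → fast++
(s=6,f=12) a[fast]=0 → fast++
(s=6,f=13) a[fast]=0 → fast++
(s=6,f=14) a[fast]=0 → fast++
(s=6,f=15) a[fast]=6≠0 swap→a[6]=6 → slow++,fast++

[9, 9, 4, 8, 9, 4, 6, 0, 0, 0, 0, 0, 0, 0, 0, 0]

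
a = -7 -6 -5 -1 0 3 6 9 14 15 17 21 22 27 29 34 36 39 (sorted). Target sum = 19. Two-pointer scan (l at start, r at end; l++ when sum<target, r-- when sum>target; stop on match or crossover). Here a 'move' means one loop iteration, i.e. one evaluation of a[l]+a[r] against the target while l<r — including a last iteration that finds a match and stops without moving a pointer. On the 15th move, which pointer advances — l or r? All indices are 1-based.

l=1 r=18: -7+39=32 >19, r--
l=1 r=17: -7+36=29 >19, r--
l=1 r=16: -7+34=27 >19, r--
l=1 r=15: -7+29=22 >19, r--
l=1 r=14: -7+27=20 >19, r--
l=1 r=13: -7+22=15 <19, l++
l=2 r=13: -6+22=16 <19, l++
l=3 r=13: -5+22=17 <19, l++
l=4 r=13: -1+22=21 >19, r--
l=4 r=12: -1+21=20 >19, r--
l=4 r=11: -1+17=16 <19, l++
l=5 r=11: 0+17=17 <19, l++
l=6 r=11: 3+17=20 >19, r--
l=6 r=10: 3+15=18 <19, l++
l=7 r=10: 6+15=21 >19, r--

r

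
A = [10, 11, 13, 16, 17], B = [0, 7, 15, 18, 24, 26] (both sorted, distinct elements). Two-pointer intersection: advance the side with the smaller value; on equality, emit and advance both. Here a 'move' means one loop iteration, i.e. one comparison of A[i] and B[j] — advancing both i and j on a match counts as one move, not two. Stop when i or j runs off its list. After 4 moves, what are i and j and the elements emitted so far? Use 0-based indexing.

i=0 j=0: 10>0, j++
i=0 j=1: 10>7, j++
i=0 j=2: 10<15, i++
i=1 j=2: 11<15, i++

i=2, j=2, emitted=[]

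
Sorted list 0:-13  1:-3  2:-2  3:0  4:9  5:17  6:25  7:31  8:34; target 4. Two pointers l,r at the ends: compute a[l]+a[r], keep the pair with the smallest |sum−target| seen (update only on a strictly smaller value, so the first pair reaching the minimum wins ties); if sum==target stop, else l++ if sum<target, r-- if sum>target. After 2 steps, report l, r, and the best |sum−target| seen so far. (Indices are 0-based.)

l=0, r=6, best |Δ|=14

[0,8] -13+34=21 d=17 * → r--
[0,7] -13+31=18 d=14 * → r--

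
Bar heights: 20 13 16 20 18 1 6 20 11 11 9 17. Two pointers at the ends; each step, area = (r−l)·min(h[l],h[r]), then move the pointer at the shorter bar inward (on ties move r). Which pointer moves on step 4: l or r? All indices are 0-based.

r

l=0 r=11: min(20,17)*11=187 best=187 *, r--
l=0 r=10: min(20,9)*10=90 best=187, r--
l=0 r=9: min(20,11)*9=99 best=187, r--
l=0 r=8: min(20,11)*8=88 best=187, r--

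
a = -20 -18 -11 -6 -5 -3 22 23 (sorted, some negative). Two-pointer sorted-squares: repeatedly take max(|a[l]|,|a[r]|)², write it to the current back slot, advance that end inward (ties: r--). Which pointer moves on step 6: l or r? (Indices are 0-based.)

l=0 r=7: |-20|<=|23| out[7]=529, r--
l=0 r=6: |-20|<=|22| out[6]=484, r--
l=0 r=5: |-20|>|-3| out[5]=400, l++
l=1 r=5: |-18|>|-3| out[4]=324, l++
l=2 r=5: |-11|>|-3| out[3]=121, l++
l=3 r=5: |-6|>|-3| out[2]=36, l++

l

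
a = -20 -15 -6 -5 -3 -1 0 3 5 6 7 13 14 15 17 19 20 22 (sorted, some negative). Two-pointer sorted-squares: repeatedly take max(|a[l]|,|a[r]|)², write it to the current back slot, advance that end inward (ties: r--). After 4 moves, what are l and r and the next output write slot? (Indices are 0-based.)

l=1, r=14, next write slot=13

l=0 r=17: |-20|<=|22| out[17]=484, r--
l=0 r=16: |-20|<=|20| out[16]=400, r--
l=0 r=15: |-20|>|19| out[15]=400, l++
l=1 r=15: |-15|<=|19| out[14]=361, r--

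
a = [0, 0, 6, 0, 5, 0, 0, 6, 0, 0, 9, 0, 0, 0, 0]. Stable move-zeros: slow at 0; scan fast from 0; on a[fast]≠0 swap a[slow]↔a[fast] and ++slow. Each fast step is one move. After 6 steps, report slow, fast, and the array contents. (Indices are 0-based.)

(s=0,f=0) a[fast]=0 → fast++
(s=0,f=1) a[fast]=0 → fast++
(s=0,f=2) a[fast]=6≠0 swap→a[0]=6 → slow++,fast++
(s=1,f=3) a[fast]=0 → fast++
(s=1,f=4) a[fast]=5≠0 swap→a[1]=5 → slow++,fast++
(s=2,f=5) a[fast]=0 → fast++

slow=2, fast=6, a=[6, 5, 0, 0, 0, 0, 0, 6, 0, 0, 9, 0, 0, 0, 0]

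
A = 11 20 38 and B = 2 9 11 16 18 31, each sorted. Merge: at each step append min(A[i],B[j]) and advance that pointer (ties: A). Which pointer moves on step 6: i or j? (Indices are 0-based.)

i=0 j=0: A[i]=11>B[j]=2 take 2, j++
i=0 j=1: A[i]=11>B[j]=9 take 9, j++
i=0 j=2: A[i]=11<=B[j]=11 take 11, i++
i=1 j=2: A[i]=20>B[j]=11 take 11, j++
i=1 j=3: A[i]=20>B[j]=16 take 16, j++
i=1 j=4: A[i]=20>B[j]=18 take 18, j++

j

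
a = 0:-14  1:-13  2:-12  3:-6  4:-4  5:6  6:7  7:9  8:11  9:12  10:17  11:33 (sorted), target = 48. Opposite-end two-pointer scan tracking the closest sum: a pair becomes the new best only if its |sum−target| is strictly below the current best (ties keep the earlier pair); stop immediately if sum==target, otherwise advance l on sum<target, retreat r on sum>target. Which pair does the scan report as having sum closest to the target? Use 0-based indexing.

pair (17, 33) with sum 50 (|Δ|=2)

[0,11] -14+33=19 d=29 * → l++
[1,11] -13+33=20 d=28 * → l++
[2,11] -12+33=21 d=27 * → l++
[3,11] -6+33=27 d=21 * → l++
[4,11] -4+33=29 d=19 * → l++
[5,11] 6+33=39 d=9 * → l++
[6,11] 7+33=40 d=8 * → l++
[7,11] 9+33=42 d=6 * → l++
[8,11] 11+33=44 d=4 * → l++
[9,11] 12+33=45 d=3 * → l++
[10,11] 17+33=50 d=2 * → r--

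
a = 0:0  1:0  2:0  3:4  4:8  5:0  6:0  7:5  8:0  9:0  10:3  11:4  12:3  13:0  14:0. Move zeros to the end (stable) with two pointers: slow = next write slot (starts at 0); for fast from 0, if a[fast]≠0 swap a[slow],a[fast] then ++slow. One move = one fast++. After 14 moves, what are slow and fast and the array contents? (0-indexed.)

slow=0 fast=0: a[fast]=0, fast++
slow=0 fast=1: a[fast]=0, fast++
slow=0 fast=2: a[fast]=0, fast++
slow=0 fast=3: a[fast]=4≠0 swap→a[0]=4, slow++,fast++
slow=1 fast=4: a[fast]=8≠0 swap→a[1]=8, slow++,fast++
slow=2 fast=5: a[fast]=0, fast++
slow=2 fast=6: a[fast]=0, fast++
slow=2 fast=7: a[fast]=5≠0 swap→a[2]=5, slow++,fast++
slow=3 fast=8: a[fast]=0, fast++
slow=3 fast=9: a[fast]=0, fast++
slow=3 fast=10: a[fast]=3≠0 swap→a[3]=3, slow++,fast++
slow=4 fast=11: a[fast]=4≠0 swap→a[4]=4, slow++,fast++
slow=5 fast=12: a[fast]=3≠0 swap→a[5]=3, slow++,fast++
slow=6 fast=13: a[fast]=0, fast++

slow=6, fast=14, a=[4, 8, 5, 3, 4, 3, 0, 0, 0, 0, 0, 0, 0, 0, 0]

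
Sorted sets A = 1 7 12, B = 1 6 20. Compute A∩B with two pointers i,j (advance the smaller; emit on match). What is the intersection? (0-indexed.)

i=0 j=0: 1==1 emit, i++,j++
i=1 j=1: 7>6, j++
i=1 j=2: 7<20, i++
i=2 j=2: 12<20, i++

intersection = [1]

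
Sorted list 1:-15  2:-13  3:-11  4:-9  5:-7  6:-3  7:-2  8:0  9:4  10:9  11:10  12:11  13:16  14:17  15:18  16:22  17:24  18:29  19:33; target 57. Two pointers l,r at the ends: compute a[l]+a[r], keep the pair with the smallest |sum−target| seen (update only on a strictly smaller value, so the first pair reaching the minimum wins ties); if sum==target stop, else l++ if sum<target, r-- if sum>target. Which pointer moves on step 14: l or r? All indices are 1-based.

[1,19] -15+33=18 d=39 * → l++
[2,19] -13+33=20 d=37 * → l++
[3,19] -11+33=22 d=35 * → l++
[4,19] -9+33=24 d=33 * → l++
[5,19] -7+33=26 d=31 * → l++
[6,19] -3+33=30 d=27 * → l++
[7,19] -2+33=31 d=26 * → l++
[8,19] 0+33=33 d=24 * → l++
[9,19] 4+33=37 d=20 * → l++
[10,19] 9+33=42 d=15 * → l++
[11,19] 10+33=43 d=14 * → l++
[12,19] 11+33=44 d=13 * → l++
[13,19] 16+33=49 d=8 * → l++
[14,19] 17+33=50 d=7 * → l++

l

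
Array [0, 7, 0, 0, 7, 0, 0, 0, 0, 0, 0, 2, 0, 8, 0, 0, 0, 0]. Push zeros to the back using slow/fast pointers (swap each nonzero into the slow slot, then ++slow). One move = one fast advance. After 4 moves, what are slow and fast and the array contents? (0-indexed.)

slow=1, fast=4, a=[7, 0, 0, 0, 7, 0, 0, 0, 0, 0, 0, 2, 0, 8, 0, 0, 0, 0]

slow=0 fast=0: a[fast]=0, fast++
slow=0 fast=1: a[fast]=7≠0 swap→a[0]=7, slow++,fast++
slow=1 fast=2: a[fast]=0, fast++
slow=1 fast=3: a[fast]=0, fast++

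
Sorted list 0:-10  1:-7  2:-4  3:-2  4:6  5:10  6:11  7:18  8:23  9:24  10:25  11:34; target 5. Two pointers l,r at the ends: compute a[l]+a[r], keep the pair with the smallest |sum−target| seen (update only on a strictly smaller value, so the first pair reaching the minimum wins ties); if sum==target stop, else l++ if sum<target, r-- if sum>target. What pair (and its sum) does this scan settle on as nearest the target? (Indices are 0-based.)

pair (-7, 11) with sum 4 (|Δ|=1)

l=0 r=11: -10+34=24 d=19 *, r--
l=0 r=10: -10+25=15 d=10 *, r--
l=0 r=9: -10+24=14 d=9 *, r--
l=0 r=8: -10+23=13 d=8 *, r--
l=0 r=7: -10+18=8 d=3 *, r--
l=0 r=6: -10+11=1 d=4, l++
l=1 r=6: -7+11=4 d=1 *, l++
l=2 r=6: -4+11=7 d=2, r--
l=2 r=5: -4+10=6 d=1, r--
l=2 r=4: -4+6=2 d=3, l++
l=3 r=4: -2+6=4 d=1, l++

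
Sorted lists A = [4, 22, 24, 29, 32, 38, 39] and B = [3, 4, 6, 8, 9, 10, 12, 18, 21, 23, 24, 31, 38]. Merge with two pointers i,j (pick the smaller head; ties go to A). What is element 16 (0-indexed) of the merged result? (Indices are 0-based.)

[i=0,j=0] A[i]=4>B[j]=3 take 3 → j++
[i=0,j=1] A[i]=4<=B[j]=4 take 4 → i++
[i=1,j=1] A[i]=22>B[j]=4 take 4 → j++
[i=1,j=2] A[i]=22>B[j]=6 take 6 → j++
[i=1,j=3] A[i]=22>B[j]=8 take 8 → j++
[i=1,j=4] A[i]=22>B[j]=9 take 9 → j++
[i=1,j=5] A[i]=22>B[j]=10 take 10 → j++
[i=1,j=6] A[i]=22>B[j]=12 take 12 → j++
[i=1,j=7] A[i]=22>B[j]=18 take 18 → j++
[i=1,j=8] A[i]=22>B[j]=21 take 21 → j++
[i=1,j=9] A[i]=22<=B[j]=23 take 22 → i++
[i=2,j=9] A[i]=24>B[j]=23 take 23 → j++
[i=2,j=10] A[i]=24<=B[j]=24 take 24 → i++
[i=3,j=10] A[i]=29>B[j]=24 take 24 → j++
[i=3,j=11] A[i]=29<=B[j]=31 take 29 → i++
[i=4,j=11] A[i]=32>B[j]=31 take 31 → j++
[i=4,j=12] A[i]=32<=B[j]=38 take 32 → i++
[i=5,j=12] A[i]=38<=B[j]=38 take 38 → i++
[i=6,j=12] A[i]=39>B[j]=38 take 38 → j++
[i=6,j=13] B done, take A[i]=39 → i++

merged[16] = 32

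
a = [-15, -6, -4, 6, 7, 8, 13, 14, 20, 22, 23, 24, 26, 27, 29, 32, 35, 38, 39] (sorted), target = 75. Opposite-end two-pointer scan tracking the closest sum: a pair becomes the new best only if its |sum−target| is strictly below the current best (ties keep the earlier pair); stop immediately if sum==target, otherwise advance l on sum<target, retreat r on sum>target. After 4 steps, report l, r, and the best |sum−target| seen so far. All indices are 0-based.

l=4, r=18, best |Δ|=30

l=0 r=18: -15+39=24 d=51 *, l++
l=1 r=18: -6+39=33 d=42 *, l++
l=2 r=18: -4+39=35 d=40 *, l++
l=3 r=18: 6+39=45 d=30 *, l++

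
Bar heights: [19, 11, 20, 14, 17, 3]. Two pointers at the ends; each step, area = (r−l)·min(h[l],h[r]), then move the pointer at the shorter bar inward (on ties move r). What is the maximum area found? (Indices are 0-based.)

[0,5] min(19,3)*5=15 best=15 * → r--
[0,4] min(19,17)*4=68 best=68 * → r--
[0,3] min(19,14)*3=42 best=68 → r--
[0,2] min(19,20)*2=38 best=68 → l++
[1,2] min(11,20)*1=11 best=68 → l++

max area = 68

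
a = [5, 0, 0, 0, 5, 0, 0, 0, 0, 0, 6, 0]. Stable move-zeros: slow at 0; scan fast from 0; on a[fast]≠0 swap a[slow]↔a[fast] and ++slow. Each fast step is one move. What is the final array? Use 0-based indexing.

slow=0 fast=0: a[fast]=5≠0 swap→a[0]=5, slow++,fast++
slow=1 fast=1: a[fast]=0, fast++
slow=1 fast=2: a[fast]=0, fast++
slow=1 fast=3: a[fast]=0, fast++
slow=1 fast=4: a[fast]=5≠0 swap→a[1]=5, slow++,fast++
slow=2 fast=5: a[fast]=0, fast++
slow=2 fast=6: a[fast]=0, fast++
slow=2 fast=7: a[fast]=0, fast++
slow=2 fast=8: a[fast]=0, fast++
slow=2 fast=9: a[fast]=0, fast++
slow=2 fast=10: a[fast]=6≠0 swap→a[2]=6, slow++,fast++
slow=3 fast=11: a[fast]=0, fast++

[5, 5, 6, 0, 0, 0, 0, 0, 0, 0, 0, 0]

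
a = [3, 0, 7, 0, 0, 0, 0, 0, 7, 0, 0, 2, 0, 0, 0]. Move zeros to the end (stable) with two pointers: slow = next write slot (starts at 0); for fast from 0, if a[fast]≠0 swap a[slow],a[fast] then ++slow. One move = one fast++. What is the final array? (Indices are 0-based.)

(s=0,f=0) a[fast]=3≠0 swap→a[0]=3 → slow++,fast++
(s=1,f=1) a[fast]=0 → fast++
(s=1,f=2) a[fast]=7≠0 swap→a[1]=7 → slow++,fast++
(s=2,f=3) a[fast]=0 → fast++
(s=2,f=4) a[fast]=0 → fast++
(s=2,f=5) a[fast]=0 → fast++
(s=2,f=6) a[fast]=0 → fast++
(s=2,f=7) a[fast]=0 → fast++
(s=2,f=8) a[fast]=7≠0 swap→a[2]=7 → slow++,fast++
(s=3,f=9) a[fast]=0 → fast++
(s=3,f=10) a[fast]=0 → fast++
(s=3,f=11) a[fast]=2≠0 swap→a[3]=2 → slow++,fast++
(s=4,f=12) a[fast]=0 → fast++
(s=4,f=13) a[fast]=0 → fast++
(s=4,f=14) a[fast]=0 → fast++

[3, 7, 7, 2, 0, 0, 0, 0, 0, 0, 0, 0, 0, 0, 0]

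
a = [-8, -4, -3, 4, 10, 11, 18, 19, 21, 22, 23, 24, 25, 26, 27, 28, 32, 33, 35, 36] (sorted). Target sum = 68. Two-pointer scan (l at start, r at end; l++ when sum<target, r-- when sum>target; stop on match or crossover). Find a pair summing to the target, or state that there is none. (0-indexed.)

(32, 36)

[0,19] -8+36=28 <68 → l++
[1,19] -4+36=32 <68 → l++
[2,19] -3+36=33 <68 → l++
[3,19] 4+36=40 <68 → l++
[4,19] 10+36=46 <68 → l++
[5,19] 11+36=47 <68 → l++
[6,19] 18+36=54 <68 → l++
[7,19] 19+36=55 <68 → l++
[8,19] 21+36=57 <68 → l++
[9,19] 22+36=58 <68 → l++
[10,19] 23+36=59 <68 → l++
[11,19] 24+36=60 <68 → l++
[12,19] 25+36=61 <68 → l++
[13,19] 26+36=62 <68 → l++
[14,19] 27+36=63 <68 → l++
[15,19] 28+36=64 <68 → l++
[16,19] 32+36=68 → found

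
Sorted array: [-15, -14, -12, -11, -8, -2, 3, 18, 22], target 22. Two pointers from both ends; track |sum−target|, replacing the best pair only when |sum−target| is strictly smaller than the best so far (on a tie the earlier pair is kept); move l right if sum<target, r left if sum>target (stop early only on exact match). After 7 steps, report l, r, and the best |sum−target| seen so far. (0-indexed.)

l=6, r=7, best |Δ|=2

[0,8] -15+22=7 d=15 * → l++
[1,8] -14+22=8 d=14 * → l++
[2,8] -12+22=10 d=12 * → l++
[3,8] -11+22=11 d=11 * → l++
[4,8] -8+22=14 d=8 * → l++
[5,8] -2+22=20 d=2 * → l++
[6,8] 3+22=25 d=3 → r--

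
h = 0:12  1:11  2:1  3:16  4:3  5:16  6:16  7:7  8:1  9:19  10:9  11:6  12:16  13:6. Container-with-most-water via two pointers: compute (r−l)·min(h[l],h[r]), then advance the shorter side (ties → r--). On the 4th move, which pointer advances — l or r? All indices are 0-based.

[0,13] min(12,6)*13=78 best=78 * → r--
[0,12] min(12,16)*12=144 best=144 * → l++
[1,12] min(11,16)*11=121 best=144 → l++
[2,12] min(1,16)*10=10 best=144 → l++

l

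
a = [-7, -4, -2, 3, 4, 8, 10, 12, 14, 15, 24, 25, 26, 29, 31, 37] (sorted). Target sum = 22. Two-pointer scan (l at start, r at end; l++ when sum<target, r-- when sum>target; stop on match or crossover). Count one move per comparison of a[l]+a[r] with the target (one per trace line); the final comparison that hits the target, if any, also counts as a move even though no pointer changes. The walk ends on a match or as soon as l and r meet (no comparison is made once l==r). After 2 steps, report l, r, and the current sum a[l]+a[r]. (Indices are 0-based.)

l=0, r=13, sum=22

l=0 r=15: -7+37=30 >22, r--
l=0 r=14: -7+31=24 >22, r--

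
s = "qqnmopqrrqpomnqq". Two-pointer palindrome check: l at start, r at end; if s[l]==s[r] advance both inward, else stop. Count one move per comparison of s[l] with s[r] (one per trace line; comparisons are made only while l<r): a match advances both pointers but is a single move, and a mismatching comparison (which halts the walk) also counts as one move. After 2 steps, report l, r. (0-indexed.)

l=2, r=13

l=0 r=15: 'q'=='q', l++,r--
l=1 r=14: 'q'=='q', l++,r--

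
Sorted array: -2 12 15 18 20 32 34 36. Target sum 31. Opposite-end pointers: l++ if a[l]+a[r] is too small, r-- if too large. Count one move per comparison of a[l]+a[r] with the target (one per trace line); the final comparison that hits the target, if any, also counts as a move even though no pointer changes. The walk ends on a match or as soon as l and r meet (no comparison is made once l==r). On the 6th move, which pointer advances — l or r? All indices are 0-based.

l

l=0 r=7: -2+36=34 >31, r--
l=0 r=6: -2+34=32 >31, r--
l=0 r=5: -2+32=30 <31, l++
l=1 r=5: 12+32=44 >31, r--
l=1 r=4: 12+20=32 >31, r--
l=1 r=3: 12+18=30 <31, l++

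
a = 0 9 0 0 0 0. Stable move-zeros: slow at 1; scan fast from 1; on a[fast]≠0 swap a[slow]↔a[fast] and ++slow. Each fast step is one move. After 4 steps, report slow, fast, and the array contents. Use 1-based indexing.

slow=2, fast=5, a=[9, 0, 0, 0, 0, 0]

(s=1,f=1) a[fast]=0 → fast++
(s=1,f=2) a[fast]=9≠0 swap→a[1]=9 → slow++,fast++
(s=2,f=3) a[fast]=0 → fast++
(s=2,f=4) a[fast]=0 → fast++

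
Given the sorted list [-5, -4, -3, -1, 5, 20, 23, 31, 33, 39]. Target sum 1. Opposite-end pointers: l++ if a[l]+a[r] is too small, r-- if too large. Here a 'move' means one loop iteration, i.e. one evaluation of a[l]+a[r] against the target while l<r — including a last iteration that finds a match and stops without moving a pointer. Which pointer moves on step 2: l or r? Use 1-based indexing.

[1,10] -5+39=34 >1 → r--
[1,9] -5+33=28 >1 → r--

r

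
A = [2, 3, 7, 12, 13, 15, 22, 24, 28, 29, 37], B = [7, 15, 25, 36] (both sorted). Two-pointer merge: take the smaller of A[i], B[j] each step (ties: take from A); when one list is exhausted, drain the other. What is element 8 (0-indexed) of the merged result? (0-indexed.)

[i=0,j=0] A[i]=2<=B[j]=7 take 2 → i++
[i=1,j=0] A[i]=3<=B[j]=7 take 3 → i++
[i=2,j=0] A[i]=7<=B[j]=7 take 7 → i++
[i=3,j=0] A[i]=12>B[j]=7 take 7 → j++
[i=3,j=1] A[i]=12<=B[j]=15 take 12 → i++
[i=4,j=1] A[i]=13<=B[j]=15 take 13 → i++
[i=5,j=1] A[i]=15<=B[j]=15 take 15 → i++
[i=6,j=1] A[i]=22>B[j]=15 take 15 → j++
[i=6,j=2] A[i]=22<=B[j]=25 take 22 → i++
[i=7,j=2] A[i]=24<=B[j]=25 take 24 → i++
[i=8,j=2] A[i]=28>B[j]=25 take 25 → j++
[i=8,j=3] A[i]=28<=B[j]=36 take 28 → i++
[i=9,j=3] A[i]=29<=B[j]=36 take 29 → i++
[i=10,j=3] A[i]=37>B[j]=36 take 36 → j++
[i=10,j=4] B done, take A[i]=37 → i++

merged[8] = 22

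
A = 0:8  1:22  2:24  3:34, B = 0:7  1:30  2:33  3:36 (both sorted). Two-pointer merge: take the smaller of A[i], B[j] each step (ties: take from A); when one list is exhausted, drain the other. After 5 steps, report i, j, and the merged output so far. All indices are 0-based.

i=3, j=2, merged so far=[7, 8, 22, 24, 30]

[i=0,j=0] A[i]=8>B[j]=7 take 7 → j++
[i=0,j=1] A[i]=8<=B[j]=30 take 8 → i++
[i=1,j=1] A[i]=22<=B[j]=30 take 22 → i++
[i=2,j=1] A[i]=24<=B[j]=30 take 24 → i++
[i=3,j=1] A[i]=34>B[j]=30 take 30 → j++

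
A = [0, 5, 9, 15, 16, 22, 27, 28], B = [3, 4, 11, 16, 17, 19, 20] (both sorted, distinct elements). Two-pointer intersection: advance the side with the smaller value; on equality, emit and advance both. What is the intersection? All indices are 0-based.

[i=0,j=0] 0<3 → i++
[i=1,j=0] 5>3 → j++
[i=1,j=1] 5>4 → j++
[i=1,j=2] 5<11 → i++
[i=2,j=2] 9<11 → i++
[i=3,j=2] 15>11 → j++
[i=3,j=3] 15<16 → i++
[i=4,j=3] 16==16 emit → i++,j++
[i=5,j=4] 22>17 → j++
[i=5,j=5] 22>19 → j++
[i=5,j=6] 22>20 → j++

intersection = [16]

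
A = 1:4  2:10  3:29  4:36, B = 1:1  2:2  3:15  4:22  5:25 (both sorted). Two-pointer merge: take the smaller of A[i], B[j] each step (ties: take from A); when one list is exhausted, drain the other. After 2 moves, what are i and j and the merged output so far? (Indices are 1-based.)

[i=1,j=1] A[i]=4>B[j]=1 take 1 → j++
[i=1,j=2] A[i]=4>B[j]=2 take 2 → j++

i=1, j=3, merged so far=[1, 2]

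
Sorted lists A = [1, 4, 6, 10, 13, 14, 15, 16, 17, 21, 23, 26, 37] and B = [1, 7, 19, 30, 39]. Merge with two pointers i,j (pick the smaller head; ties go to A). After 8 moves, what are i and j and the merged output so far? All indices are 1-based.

i=7, j=3, merged so far=[1, 1, 4, 6, 7, 10, 13, 14]

[i=1,j=1] A[i]=1<=B[j]=1 take 1 → i++
[i=2,j=1] A[i]=4>B[j]=1 take 1 → j++
[i=2,j=2] A[i]=4<=B[j]=7 take 4 → i++
[i=3,j=2] A[i]=6<=B[j]=7 take 6 → i++
[i=4,j=2] A[i]=10>B[j]=7 take 7 → j++
[i=4,j=3] A[i]=10<=B[j]=19 take 10 → i++
[i=5,j=3] A[i]=13<=B[j]=19 take 13 → i++
[i=6,j=3] A[i]=14<=B[j]=19 take 14 → i++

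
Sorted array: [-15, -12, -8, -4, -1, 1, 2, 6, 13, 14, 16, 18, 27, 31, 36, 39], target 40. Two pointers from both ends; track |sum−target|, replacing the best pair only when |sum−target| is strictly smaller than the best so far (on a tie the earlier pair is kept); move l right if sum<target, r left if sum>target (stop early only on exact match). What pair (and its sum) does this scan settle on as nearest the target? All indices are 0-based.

pair (1, 39) with sum 40 (|Δ|=0)

l=0 r=15: -15+39=24 d=16 *, l++
l=1 r=15: -12+39=27 d=13 *, l++
l=2 r=15: -8+39=31 d=9 *, l++
l=3 r=15: -4+39=35 d=5 *, l++
l=4 r=15: -1+39=38 d=2 *, l++
l=5 r=15: 1+39=40 d=0 *, stop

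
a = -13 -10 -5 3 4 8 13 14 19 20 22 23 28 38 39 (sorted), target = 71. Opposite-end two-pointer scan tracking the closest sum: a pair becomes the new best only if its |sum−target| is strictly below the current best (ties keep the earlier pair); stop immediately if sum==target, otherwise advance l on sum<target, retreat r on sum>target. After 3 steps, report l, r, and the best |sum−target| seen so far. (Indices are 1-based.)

l=1 r=15: -13+39=26 d=45 *, l++
l=2 r=15: -10+39=29 d=42 *, l++
l=3 r=15: -5+39=34 d=37 *, l++

l=4, r=15, best |Δ|=37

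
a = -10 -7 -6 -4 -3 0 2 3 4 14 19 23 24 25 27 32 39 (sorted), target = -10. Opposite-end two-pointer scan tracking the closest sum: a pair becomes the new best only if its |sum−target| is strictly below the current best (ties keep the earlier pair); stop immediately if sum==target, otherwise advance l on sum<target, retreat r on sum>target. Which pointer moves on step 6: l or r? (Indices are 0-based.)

r

l=0 r=16: -10+39=29 d=39 *, r--
l=0 r=15: -10+32=22 d=32 *, r--
l=0 r=14: -10+27=17 d=27 *, r--
l=0 r=13: -10+25=15 d=25 *, r--
l=0 r=12: -10+24=14 d=24 *, r--
l=0 r=11: -10+23=13 d=23 *, r--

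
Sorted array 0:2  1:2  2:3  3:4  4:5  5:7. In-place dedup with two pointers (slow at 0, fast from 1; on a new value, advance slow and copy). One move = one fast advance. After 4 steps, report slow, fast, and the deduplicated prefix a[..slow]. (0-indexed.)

slow=3, fast=5, prefix=[2, 3, 4, 5]

(s=0,f=1) a[fast]=2=a[slow] dup → fast++
(s=0,f=2) a[fast]=3≠a[slow]=2 write a[1]=3 → slow++,fast++
(s=1,f=3) a[fast]=4≠a[slow]=3 write a[2]=4 → slow++,fast++
(s=2,f=4) a[fast]=5≠a[slow]=4 write a[3]=5 → slow++,fast++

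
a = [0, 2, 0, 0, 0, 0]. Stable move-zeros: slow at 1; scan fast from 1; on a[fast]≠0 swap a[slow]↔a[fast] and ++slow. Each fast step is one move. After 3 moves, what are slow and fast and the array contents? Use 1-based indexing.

slow=1 fast=1: a[fast]=0, fast++
slow=1 fast=2: a[fast]=2≠0 swap→a[1]=2, slow++,fast++
slow=2 fast=3: a[fast]=0, fast++

slow=2, fast=4, a=[2, 0, 0, 0, 0, 0]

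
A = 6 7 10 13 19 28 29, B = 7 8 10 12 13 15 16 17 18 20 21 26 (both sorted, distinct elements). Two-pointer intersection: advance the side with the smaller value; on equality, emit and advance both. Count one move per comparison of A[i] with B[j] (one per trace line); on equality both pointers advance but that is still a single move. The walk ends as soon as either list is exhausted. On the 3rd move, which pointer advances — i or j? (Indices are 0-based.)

i=0 j=0: 6<7, i++
i=1 j=0: 7==7 emit, i++,j++
i=2 j=1: 10>8, j++

j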